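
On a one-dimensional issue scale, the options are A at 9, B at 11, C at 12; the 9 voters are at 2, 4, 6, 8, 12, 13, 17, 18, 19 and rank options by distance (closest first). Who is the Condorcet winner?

With single-peaked preferences on a line, the Condorcet winner is the candidate closest to the median voter.
The median voter (position 12) is closest to C at 12.
Check: C vs A — voters closer to C: 5 of 9.

C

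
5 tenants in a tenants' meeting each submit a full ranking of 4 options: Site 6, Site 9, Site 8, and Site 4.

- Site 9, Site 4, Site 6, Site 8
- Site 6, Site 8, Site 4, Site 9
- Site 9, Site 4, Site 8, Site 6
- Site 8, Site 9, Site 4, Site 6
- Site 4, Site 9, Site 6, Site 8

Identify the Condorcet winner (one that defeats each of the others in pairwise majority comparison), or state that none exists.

Site 9

Head-to-head results (5 voters total):
Site 6 vs Site 9: Site 9 wins 4–1.
Site 6 vs Site 8: Site 6 wins 3–2.
Site 6 vs Site 4: Site 4 wins 4–1.
Site 9 vs Site 8: Site 9 wins 3–2.
Site 9 vs Site 4: Site 9 wins 3–2.
Site 8 vs Site 4: Site 4 wins 3–2.
Site 9 beats each rival — Site 6 (4–1), Site 8 (3–2), Site 4 (3–2) — so Site 9 is the Condorcet winner.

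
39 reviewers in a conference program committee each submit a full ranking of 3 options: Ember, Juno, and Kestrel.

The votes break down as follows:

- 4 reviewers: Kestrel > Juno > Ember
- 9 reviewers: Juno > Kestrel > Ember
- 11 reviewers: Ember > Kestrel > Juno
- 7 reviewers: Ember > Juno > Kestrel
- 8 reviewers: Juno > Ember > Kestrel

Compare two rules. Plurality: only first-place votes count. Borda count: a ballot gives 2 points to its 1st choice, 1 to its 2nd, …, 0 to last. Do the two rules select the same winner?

No

Plurality first-place counts: Ember 18, Juno 17, Kestrel 4 → Ember.
Borda totals: Ember 44, Juno 45, Kestrel 28 → Juno.
The two rules disagree: plurality picks Ember, Borda picks Juno.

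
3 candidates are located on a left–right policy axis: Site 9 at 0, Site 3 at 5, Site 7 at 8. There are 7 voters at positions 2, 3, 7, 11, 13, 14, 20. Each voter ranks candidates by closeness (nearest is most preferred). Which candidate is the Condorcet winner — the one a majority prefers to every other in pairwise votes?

Site 7

With single-peaked preferences on a line, the Condorcet winner is the candidate closest to the median voter.
The median voter (position 11) is closest to Site 7 at 8.
Check: Site 7 vs Site 3 — voters closer to Site 7: 5 of 7.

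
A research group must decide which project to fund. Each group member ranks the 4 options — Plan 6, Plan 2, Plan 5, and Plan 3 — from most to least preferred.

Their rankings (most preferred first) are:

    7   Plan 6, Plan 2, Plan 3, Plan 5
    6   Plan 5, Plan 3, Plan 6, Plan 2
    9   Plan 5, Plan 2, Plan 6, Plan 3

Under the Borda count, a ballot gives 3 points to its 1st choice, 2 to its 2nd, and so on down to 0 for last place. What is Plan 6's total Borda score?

36

Borda scores:
  Plan 6: 7·3 + 6·1 + 9·1 = 36
  Plan 2: 7·2 + 6·0 + 9·2 = 32
  Plan 5: 7·0 + 6·3 + 9·3 = 45
  Plan 3: 7·1 + 6·2 + 9·0 = 19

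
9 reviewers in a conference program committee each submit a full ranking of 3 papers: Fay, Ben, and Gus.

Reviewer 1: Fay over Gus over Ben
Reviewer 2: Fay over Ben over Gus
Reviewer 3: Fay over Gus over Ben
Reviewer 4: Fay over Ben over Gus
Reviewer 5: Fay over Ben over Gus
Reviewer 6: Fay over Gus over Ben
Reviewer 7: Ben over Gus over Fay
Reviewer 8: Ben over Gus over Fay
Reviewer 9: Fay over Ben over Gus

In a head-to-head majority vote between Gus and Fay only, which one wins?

Fay

Ballots ranking Gus above Fay: 2.
Ballots ranking Fay above Gus: 7.
Fay wins the head-to-head, 7–2.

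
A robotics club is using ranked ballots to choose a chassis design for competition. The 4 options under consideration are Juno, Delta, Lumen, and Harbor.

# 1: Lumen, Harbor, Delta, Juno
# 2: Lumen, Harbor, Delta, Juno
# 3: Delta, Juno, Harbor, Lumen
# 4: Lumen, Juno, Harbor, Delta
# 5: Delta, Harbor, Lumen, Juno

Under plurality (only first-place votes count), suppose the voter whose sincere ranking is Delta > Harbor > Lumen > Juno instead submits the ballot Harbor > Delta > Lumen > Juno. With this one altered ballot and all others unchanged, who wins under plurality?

Lumen

First-place totals with the altered ballot: Juno 0, Delta 1, Lumen 3, Harbor 1.
The winner is unchanged: still Lumen.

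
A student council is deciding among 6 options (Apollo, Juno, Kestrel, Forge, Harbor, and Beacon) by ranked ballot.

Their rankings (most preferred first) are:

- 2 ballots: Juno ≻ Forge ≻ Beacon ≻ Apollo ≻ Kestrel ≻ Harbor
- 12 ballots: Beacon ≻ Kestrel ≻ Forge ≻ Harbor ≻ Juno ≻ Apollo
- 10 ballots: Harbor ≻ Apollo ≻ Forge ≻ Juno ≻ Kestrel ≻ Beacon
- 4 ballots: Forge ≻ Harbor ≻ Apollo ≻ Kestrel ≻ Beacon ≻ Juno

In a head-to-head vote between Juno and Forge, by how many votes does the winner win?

24

Ballots ranking Juno above Forge: 2.
Ballots ranking Forge above Juno: 12+10+4 = 26.
Forge wins 26–2, a margin of 24.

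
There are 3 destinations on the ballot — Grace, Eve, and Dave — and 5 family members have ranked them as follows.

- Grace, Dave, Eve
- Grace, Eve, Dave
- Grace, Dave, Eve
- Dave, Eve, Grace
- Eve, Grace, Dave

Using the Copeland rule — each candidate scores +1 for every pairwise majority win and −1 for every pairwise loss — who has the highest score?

Grace

Pairwise results:
  Grace vs Eve: Grace wins 3–2.
  Grace vs Dave: Grace wins 4–1.
  Eve vs Dave: Dave wins 3–2.
Copeland scores (wins − losses):
  Grace: 2 − 0 = 2
  Eve: 0 − 2 = -2
  Dave: 1 − 1 = 0
Grace has the best Copeland score.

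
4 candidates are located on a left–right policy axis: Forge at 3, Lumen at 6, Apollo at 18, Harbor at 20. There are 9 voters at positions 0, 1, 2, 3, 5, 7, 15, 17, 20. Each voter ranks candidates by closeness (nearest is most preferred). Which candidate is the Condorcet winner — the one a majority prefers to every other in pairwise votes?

Lumen

With single-peaked preferences on a line, the Condorcet winner is the candidate closest to the median voter.
The median voter (position 5) is closest to Lumen at 6.
Check: Lumen vs Harbor — voters closer to Lumen: 6 of 9.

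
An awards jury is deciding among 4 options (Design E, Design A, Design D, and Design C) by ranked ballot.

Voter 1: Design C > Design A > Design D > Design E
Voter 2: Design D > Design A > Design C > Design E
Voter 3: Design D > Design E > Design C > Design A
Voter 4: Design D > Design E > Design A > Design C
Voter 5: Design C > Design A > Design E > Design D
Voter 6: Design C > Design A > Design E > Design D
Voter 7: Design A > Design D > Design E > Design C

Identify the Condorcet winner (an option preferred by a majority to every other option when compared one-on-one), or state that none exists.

Head-to-head results (7 voters total):
Design E vs Design A: Design A wins 5–2.
Design E vs Design D: Design D wins 5–2.
Design E vs Design C: Design C wins 4–3.
Design A vs Design D: Design A wins 4–3.
Design A vs Design C: Design C wins 4–3.
Design D vs Design C: Design D wins 4–3.
No candidate beats all others: Design A beats Design D beats Design C beats Design A, a majority cycle.

None — there is no Condorcet winner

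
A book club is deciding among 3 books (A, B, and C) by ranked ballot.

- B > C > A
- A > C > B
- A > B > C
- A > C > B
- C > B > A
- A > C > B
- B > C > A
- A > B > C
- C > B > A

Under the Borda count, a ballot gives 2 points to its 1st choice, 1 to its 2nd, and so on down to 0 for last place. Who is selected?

Borda scores:
  A: 0 + 2 + 2 + 2 + 0 + 2 + 0 + 2 + 0 = 10
  B: 2 + 0 + 1 + 0 + 1 + 0 + 2 + 1 + 1 = 8
  C: 1 + 1 + 0 + 1 + 2 + 1 + 1 + 0 + 2 = 9
A has the highest total.

A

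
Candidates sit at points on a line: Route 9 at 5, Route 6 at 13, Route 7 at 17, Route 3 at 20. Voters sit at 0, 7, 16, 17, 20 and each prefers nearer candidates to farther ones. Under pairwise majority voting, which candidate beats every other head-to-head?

With single-peaked preferences on a line, the Condorcet winner is the candidate closest to the median voter.
The median voter (position 16) is closest to Route 7 at 17.
Check: Route 7 vs Route 6 — voters closer to Route 7: 3 of 5.

Route 7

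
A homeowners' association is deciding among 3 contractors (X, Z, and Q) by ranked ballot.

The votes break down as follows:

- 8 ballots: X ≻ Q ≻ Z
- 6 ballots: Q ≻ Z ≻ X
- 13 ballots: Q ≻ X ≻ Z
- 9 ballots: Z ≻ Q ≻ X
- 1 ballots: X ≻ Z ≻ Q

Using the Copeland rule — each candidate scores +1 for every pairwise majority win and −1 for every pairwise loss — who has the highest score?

Q

Pairwise results:
  X vs Z: X wins 22–15.
  X vs Q: Q wins 28–9.
  Z vs Q: Q wins 27–10.
Copeland scores (wins − losses):
  X: 1 − 1 = 0
  Z: 0 − 2 = -2
  Q: 2 − 0 = 2
Q has the best Copeland score.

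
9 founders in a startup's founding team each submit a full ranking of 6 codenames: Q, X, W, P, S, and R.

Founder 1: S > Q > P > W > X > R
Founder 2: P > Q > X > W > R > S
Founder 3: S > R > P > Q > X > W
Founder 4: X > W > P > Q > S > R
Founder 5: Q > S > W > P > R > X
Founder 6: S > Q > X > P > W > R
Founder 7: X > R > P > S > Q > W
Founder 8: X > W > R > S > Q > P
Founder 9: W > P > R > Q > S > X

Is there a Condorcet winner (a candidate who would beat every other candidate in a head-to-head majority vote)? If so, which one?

S

Head-to-head results (9 voters total):
Q vs X: Q wins 6–3.
Q vs W: Q wins 6–3.
Q vs P: P wins 5–4.
Q vs S: S wins 5–4.
Q vs R: Q wins 5–4.
X vs W: X wins 6–3.
X vs P: P wins 5–4.
X vs S: S wins 5–4.
X vs R: X wins 6–3.
W vs P: P wins 5–4.
W vs S: S wins 5–4.
W vs R: W wins 7–2.
P vs S: S wins 5–4.
P vs R: P wins 6–3.
S vs R: S wins 5–4.
S beats each rival — Q (5–4), X (5–4), W (5–4), P (5–4), R (5–4) — so S is the Condorcet winner.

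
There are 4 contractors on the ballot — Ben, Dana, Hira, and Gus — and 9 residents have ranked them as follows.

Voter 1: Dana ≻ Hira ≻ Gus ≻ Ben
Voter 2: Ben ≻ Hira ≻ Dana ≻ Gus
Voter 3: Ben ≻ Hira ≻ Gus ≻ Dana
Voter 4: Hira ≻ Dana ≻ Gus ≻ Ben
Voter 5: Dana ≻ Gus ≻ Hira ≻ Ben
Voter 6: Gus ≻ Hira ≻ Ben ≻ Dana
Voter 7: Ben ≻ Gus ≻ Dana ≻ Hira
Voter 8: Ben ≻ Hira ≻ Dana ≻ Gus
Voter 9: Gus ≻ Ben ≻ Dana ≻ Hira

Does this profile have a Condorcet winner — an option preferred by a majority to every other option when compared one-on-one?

Head-to-head results (9 voters total):
Ben vs Dana: Ben wins 6–3.
Ben vs Hira: Ben wins 5–4.
Ben vs Gus: Gus wins 5–4.
Dana vs Hira: Hira wins 5–4.
Dana vs Gus: Dana wins 5–4.
Hira vs Gus: Hira wins 5–4.
No candidate beats all others: Ben beats Dana beats Gus beats Ben, a majority cycle.

No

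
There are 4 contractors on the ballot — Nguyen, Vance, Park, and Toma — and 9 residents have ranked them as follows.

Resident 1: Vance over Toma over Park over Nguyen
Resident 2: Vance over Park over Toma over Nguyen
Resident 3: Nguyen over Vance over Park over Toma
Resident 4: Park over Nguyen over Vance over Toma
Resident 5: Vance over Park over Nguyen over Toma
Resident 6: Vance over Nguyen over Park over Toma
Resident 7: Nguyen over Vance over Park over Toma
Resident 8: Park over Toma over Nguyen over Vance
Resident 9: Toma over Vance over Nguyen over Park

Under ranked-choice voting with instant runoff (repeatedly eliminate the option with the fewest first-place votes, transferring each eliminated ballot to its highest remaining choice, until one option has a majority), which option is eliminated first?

Round 1: Vance 4, Nguyen 2, Park 2, Toma 1. Toma has the fewest and is eliminated.
Round 2: Vance 5, Nguyen 2, Park 2. Vance has a majority.

Toma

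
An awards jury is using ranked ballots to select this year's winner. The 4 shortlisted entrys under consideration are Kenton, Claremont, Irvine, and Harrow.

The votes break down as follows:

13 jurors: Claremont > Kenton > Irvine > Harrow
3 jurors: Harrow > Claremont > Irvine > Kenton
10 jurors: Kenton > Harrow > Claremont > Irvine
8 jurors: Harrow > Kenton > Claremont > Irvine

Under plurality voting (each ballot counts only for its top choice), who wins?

First-place vote totals:
  Kenton: 10
  Claremont: 13
  Irvine: 0
  Harrow: 11
Claremont has the most first-place votes.

Claremont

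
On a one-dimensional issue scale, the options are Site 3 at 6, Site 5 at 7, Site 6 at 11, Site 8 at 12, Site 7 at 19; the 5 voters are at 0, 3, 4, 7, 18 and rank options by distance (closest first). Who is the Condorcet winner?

Site 3

With single-peaked preferences on a line, the Condorcet winner is the candidate closest to the median voter.
The median voter (position 4) is closest to Site 3 at 6.
Check: Site 3 vs Site 8 — voters closer to Site 3: 4 of 5.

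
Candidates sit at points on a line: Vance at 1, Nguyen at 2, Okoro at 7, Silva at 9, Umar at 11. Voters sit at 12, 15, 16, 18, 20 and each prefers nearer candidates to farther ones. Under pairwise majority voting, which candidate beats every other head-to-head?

Umar

With single-peaked preferences on a line, the Condorcet winner is the candidate closest to the median voter.
The median voter (position 16) is closest to Umar at 11.
Check: Umar vs Okoro — voters closer to Umar: 5 of 5.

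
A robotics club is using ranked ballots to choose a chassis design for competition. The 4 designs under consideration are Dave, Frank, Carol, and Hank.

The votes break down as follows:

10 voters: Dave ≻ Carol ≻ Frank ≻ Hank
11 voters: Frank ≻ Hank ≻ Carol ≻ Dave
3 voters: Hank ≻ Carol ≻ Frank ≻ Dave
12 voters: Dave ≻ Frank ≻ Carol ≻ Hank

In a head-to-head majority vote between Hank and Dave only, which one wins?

Ballots ranking Hank above Dave: 11+3 = 14.
Ballots ranking Dave above Hank: 10+12 = 22.
Dave wins the head-to-head, 22–14.

Dave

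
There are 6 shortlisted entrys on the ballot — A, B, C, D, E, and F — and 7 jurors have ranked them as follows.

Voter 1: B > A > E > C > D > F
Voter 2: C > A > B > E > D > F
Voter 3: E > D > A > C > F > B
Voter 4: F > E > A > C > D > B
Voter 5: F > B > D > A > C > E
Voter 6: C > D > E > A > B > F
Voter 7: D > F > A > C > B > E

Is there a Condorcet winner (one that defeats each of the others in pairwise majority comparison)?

No

Head-to-head results (7 voters total):
A vs B: A wins 5–2.
A vs C: A wins 5–2.
A vs D: D wins 4–3.
A vs E: A wins 4–3.
A vs F: A wins 4–3.
B vs C: C wins 5–2.
B vs D: D wins 4–3.
B vs E: B wins 4–3.
B vs F: F wins 4–3.
C vs D: C wins 4–3.
C vs E: C wins 4–3.
C vs F: C wins 4–3.
D vs E: E wins 4–3.
D vs F: D wins 5–2.
E vs F: E wins 4–3.
No candidate beats all others: A beats C beats D beats A, a majority cycle.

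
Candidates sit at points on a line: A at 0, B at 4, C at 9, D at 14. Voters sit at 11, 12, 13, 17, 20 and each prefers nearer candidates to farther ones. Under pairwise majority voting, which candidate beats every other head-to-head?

With single-peaked preferences on a line, the Condorcet winner is the candidate closest to the median voter.
The median voter (position 13) is closest to D at 14.
Check: D vs A — voters closer to D: 5 of 5.

D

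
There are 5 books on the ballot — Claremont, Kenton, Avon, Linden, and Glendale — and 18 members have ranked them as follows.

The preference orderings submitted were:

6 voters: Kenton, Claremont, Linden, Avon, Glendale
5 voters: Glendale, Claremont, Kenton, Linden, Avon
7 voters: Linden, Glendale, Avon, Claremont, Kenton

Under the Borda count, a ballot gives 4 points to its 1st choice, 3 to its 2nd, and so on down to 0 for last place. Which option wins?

Linden

Borda scores:
  Claremont: 6·3 + 5·3 + 7·1 = 40
  Kenton: 6·4 + 5·2 + 7·0 = 34
  Avon: 6·1 + 5·0 + 7·2 = 20
  Linden: 6·2 + 5·1 + 7·4 = 45
  Glendale: 6·0 + 5·4 + 7·3 = 41
Linden has the highest total.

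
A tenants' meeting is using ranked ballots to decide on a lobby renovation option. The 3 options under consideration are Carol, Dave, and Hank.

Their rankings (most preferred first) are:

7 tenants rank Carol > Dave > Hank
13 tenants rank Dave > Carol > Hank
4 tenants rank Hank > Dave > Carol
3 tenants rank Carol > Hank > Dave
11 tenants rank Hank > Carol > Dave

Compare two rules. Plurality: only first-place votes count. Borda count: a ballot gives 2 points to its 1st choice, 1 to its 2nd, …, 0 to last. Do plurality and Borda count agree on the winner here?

No

Plurality first-place counts: Carol 10, Dave 13, Hank 15 → Hank.
Borda totals: Carol 44, Dave 37, Hank 33 → Carol.
The two rules disagree: plurality picks Hank, Borda picks Carol.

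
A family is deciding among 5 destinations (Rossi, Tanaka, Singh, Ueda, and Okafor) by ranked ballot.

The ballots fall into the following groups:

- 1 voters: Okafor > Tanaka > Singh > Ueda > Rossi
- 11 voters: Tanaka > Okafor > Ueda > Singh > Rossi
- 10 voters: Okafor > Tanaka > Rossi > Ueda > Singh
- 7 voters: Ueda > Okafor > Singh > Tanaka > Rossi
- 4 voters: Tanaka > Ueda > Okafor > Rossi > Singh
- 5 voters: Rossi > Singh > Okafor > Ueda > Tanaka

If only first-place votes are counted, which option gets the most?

First-place vote totals:
  Rossi: 5
  Tanaka: 15
  Singh: 0
  Ueda: 7
  Okafor: 11
Tanaka has the most first-place votes.

Tanaka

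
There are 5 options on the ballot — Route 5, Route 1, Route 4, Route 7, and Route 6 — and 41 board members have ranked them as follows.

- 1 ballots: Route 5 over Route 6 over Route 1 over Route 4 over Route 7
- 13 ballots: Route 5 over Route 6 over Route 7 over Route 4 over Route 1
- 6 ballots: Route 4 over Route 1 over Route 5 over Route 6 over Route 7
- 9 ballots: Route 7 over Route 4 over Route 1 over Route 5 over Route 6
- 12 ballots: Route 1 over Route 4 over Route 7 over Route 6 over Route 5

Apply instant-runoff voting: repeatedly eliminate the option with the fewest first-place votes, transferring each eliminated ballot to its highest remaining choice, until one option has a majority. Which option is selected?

Route 1

Round 1: Route 5 14, Route 1 12, Route 7 9, Route 4 6, Route 6 0. Route 6 has the fewest and is eliminated.
Round 2: Route 5 14, Route 1 12, Route 7 9, Route 4 6. Route 4 has the fewest and is eliminated.
Round 3: Route 1 18, Route 5 14, Route 7 9. Route 7 has the fewest and is eliminated.
Round 4: Route 1 27, Route 5 14. Route 1 has a majority.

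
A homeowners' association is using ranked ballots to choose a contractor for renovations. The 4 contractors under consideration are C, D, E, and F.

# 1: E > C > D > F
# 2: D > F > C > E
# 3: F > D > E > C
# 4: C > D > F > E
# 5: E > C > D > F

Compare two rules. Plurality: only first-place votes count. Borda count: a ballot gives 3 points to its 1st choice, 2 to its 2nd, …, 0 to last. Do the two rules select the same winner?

No

Plurality first-place counts: C 1, D 1, E 2, F 1 → E.
Borda totals: C 8, D 9, E 7, F 6 → D.
The two rules disagree: plurality picks E, Borda picks D.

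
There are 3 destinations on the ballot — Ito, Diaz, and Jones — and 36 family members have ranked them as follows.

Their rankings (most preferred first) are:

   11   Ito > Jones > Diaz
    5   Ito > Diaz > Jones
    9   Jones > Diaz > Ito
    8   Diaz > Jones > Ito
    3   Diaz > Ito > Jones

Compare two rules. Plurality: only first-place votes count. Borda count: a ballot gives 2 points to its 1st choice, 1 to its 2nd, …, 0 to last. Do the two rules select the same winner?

Plurality first-place counts: Ito 16, Diaz 11, Jones 9 → Ito.
Borda totals: Ito 35, Diaz 36, Jones 37 → Jones.
The two rules disagree: plurality picks Ito, Borda picks Jones.

No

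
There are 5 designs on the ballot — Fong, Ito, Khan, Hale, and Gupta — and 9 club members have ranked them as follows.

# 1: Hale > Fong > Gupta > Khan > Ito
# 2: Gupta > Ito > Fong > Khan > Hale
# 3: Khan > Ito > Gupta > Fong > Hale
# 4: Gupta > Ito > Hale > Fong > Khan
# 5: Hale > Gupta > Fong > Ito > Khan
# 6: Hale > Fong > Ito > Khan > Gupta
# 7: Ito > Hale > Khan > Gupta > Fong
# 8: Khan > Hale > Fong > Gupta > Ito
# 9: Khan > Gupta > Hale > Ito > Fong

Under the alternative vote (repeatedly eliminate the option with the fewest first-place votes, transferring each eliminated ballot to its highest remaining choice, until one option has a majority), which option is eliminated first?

Round 1: Khan 3, Hale 3, Gupta 2, Ito 1, Fong 0. Fong has the fewest and is eliminated.
Round 2: Khan 3, Hale 3, Gupta 2, Ito 1. Ito has the fewest and is eliminated.
Round 3: Hale 4, Khan 3, Gupta 2. Gupta has the fewest and is eliminated.
Round 4: Hale 5, Khan 4. Hale has a majority.

Fong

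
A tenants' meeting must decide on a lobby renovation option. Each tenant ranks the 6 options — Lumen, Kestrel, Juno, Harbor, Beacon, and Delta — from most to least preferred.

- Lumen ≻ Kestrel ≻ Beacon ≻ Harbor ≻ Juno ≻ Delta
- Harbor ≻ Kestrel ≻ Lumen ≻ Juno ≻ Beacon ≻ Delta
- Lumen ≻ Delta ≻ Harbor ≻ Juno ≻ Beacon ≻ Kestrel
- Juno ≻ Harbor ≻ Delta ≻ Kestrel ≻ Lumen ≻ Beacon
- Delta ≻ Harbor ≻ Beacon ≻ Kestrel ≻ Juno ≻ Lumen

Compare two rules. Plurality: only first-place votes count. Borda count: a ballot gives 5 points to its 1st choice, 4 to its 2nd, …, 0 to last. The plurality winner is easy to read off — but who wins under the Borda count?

Plurality first-place counts: Lumen 2, Kestrel 0, Juno 1, Harbor 1, Beacon 0, Delta 1 → Lumen.
Borda totals: Lumen 14, Kestrel 12, Juno 11, Harbor 18, Beacon 8, Delta 12 → Harbor.

Harbor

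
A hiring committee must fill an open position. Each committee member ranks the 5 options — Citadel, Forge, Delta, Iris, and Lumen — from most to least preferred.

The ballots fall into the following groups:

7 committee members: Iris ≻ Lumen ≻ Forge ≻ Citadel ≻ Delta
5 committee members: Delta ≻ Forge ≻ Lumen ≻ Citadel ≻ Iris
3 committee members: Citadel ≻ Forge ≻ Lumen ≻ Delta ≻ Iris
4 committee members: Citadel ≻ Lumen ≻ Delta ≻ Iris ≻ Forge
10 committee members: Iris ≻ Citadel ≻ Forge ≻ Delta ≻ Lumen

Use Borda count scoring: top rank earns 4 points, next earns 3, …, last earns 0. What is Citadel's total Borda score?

70

Borda scores:
  Citadel: 7·1 + 5·1 + 3·4 + 4·4 + 10·3 = 70
  Forge: 7·2 + 5·3 + 3·3 + 4·0 + 10·2 = 58
  Delta: 7·0 + 5·4 + 3·1 + 4·2 + 10·1 = 41
  Iris: 7·4 + 5·0 + 3·0 + 4·1 + 10·4 = 72
  Lumen: 7·3 + 5·2 + 3·2 + 4·3 + 10·0 = 49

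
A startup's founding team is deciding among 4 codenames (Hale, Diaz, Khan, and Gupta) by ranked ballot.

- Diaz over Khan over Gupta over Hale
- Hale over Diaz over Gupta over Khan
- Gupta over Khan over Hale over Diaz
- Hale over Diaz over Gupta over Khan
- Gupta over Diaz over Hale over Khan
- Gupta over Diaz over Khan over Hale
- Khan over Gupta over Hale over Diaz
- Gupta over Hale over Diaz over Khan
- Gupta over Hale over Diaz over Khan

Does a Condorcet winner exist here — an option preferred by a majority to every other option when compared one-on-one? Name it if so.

Gupta

Head-to-head results (9 voters total):
Hale vs Diaz: Hale wins 6–3.
Hale vs Khan: Hale wins 5–4.
Hale vs Gupta: Gupta wins 7–2.
Diaz vs Khan: Diaz wins 7–2.
Diaz vs Gupta: Gupta wins 6–3.
Khan vs Gupta: Gupta wins 7–2.
Gupta beats each rival — Hale (7–2), Diaz (6–3), Khan (7–2) — so Gupta is the Condorcet winner.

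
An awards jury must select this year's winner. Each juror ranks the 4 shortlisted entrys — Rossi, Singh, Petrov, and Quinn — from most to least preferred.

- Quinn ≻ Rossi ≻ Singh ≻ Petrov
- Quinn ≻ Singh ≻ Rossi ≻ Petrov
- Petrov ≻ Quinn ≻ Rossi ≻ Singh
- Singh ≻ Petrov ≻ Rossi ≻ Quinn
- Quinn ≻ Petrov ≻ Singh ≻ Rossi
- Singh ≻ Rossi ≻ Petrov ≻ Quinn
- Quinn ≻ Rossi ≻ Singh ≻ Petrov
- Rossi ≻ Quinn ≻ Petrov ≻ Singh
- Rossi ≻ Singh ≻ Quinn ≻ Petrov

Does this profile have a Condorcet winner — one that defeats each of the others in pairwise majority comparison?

Head-to-head results (9 voters total):
Rossi vs Singh: Rossi wins 5–4.
Rossi vs Petrov: Rossi wins 6–3.
Rossi vs Quinn: Quinn wins 5–4.
Singh vs Petrov: Singh wins 6–3.
Singh vs Quinn: Quinn wins 6–3.
Petrov vs Quinn: Quinn wins 6–3.
Quinn beats each rival — Rossi (5–4), Singh (6–3), Petrov (6–3) — so Quinn is the Condorcet winner.

Yes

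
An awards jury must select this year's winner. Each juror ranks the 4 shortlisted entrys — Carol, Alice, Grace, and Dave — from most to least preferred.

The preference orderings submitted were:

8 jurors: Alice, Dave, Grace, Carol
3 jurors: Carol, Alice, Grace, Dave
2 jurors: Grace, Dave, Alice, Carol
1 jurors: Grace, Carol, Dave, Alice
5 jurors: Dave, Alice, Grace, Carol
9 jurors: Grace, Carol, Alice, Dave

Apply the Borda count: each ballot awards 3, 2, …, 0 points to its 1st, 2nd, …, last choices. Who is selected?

Grace

Borda scores:
  Carol: 8·0 + 3·3 + 2·0 + 2 + 5·0 + 9·2 = 29
  Alice: 8·3 + 3·2 + 2·1 + 0 + 5·2 + 9·1 = 51
  Grace: 8·1 + 3·1 + 2·3 + 3 + 5·1 + 9·3 = 52
  Dave: 8·2 + 3·0 + 2·2 + 1 + 5·3 + 9·0 = 36
Grace has the highest total.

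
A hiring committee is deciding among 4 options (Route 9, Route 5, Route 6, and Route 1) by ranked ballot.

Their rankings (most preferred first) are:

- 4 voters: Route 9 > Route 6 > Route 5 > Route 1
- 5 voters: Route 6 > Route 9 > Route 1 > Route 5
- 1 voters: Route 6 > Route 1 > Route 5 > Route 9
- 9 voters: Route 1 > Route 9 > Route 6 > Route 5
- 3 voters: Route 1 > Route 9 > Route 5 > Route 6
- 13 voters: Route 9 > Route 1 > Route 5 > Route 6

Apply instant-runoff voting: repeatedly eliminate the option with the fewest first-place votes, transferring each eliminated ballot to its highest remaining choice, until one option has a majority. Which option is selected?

Round 1: Route 9 17, Route 1 12, Route 6 6, Route 5 0. Route 5 has the fewest and is eliminated.
Round 2: Route 9 17, Route 1 12, Route 6 6. Route 6 has the fewest and is eliminated.
Round 3: Route 9 22, Route 1 13. Route 9 has a majority.

Route 9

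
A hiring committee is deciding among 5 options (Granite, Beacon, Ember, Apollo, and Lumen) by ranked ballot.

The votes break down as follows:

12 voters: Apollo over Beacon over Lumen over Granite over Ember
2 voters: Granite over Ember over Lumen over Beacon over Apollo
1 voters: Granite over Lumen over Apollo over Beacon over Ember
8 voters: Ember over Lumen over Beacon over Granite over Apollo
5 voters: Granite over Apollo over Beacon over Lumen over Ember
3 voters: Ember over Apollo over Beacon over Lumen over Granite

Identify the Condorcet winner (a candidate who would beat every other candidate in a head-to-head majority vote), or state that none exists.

No Condorcet winner

Head-to-head results (31 voters total):
Granite vs Beacon: Beacon wins 23–8.
Granite vs Ember: Granite wins 20–11.
Granite vs Apollo: Granite wins 16–15.
Granite vs Lumen: Lumen wins 23–8.
Beacon vs Ember: Beacon wins 18–13.
Beacon vs Apollo: Apollo wins 21–10.
Beacon vs Lumen: Beacon wins 20–11.
Ember vs Apollo: Apollo wins 18–13.
Ember vs Lumen: Lumen wins 18–13.
Apollo vs Lumen: Apollo wins 20–11.
No candidate beats all others: Granite beats Apollo beats Beacon beats Granite, a majority cycle.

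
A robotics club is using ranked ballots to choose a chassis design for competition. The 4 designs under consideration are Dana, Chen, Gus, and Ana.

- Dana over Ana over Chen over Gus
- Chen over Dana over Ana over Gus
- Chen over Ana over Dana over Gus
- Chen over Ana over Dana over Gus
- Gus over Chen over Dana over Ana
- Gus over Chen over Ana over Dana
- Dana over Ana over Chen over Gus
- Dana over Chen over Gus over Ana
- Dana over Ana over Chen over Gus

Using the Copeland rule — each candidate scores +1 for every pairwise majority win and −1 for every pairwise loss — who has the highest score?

Chen

Pairwise results:
  Dana vs Chen: Chen wins 5–4.
  Dana vs Gus: Dana wins 7–2.
  Dana vs Ana: Dana wins 6–3.
  Chen vs Gus: Chen wins 7–2.
  Chen vs Ana: Chen wins 6–3.
  Gus vs Ana: Ana wins 6–3.
Copeland scores (wins − losses):
  Dana: 2 − 1 = 1
  Chen: 3 − 0 = 3
  Gus: 0 − 3 = -3
  Ana: 1 − 2 = -1
Chen has the best Copeland score.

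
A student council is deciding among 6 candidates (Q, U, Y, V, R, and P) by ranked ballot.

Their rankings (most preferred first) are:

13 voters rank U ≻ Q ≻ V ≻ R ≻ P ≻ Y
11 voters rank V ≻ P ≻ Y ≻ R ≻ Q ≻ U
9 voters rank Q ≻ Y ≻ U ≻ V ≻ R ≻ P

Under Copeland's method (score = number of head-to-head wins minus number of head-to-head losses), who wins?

Q

Pairwise results:
  Q vs U: Q wins 20–13.
  Q vs Y: Q wins 22–11.
  Q vs V: Q wins 22–11.
  Q vs R: Q wins 22–11.
  Q vs P: Q wins 22–11.
  U vs Y: Y wins 20–13.
  U vs V: U wins 22–11.
  U vs R: U wins 22–11.
  U vs P: U wins 22–11.
  Y vs V: V wins 24–9.
  Y vs R: Y wins 20–13.
  Y vs P: P wins 24–9.
  V vs R: V wins 33–0.
  V vs P: V wins 33–0.
  R vs P: R wins 22–11.
Copeland scores (wins − losses):
  Q: 5 − 0 = 5
  U: 3 − 2 = 1
  Y: 2 − 3 = -1
  V: 3 − 2 = 1
  R: 1 − 4 = -3
  P: 1 − 4 = -3
Q has the best Copeland score.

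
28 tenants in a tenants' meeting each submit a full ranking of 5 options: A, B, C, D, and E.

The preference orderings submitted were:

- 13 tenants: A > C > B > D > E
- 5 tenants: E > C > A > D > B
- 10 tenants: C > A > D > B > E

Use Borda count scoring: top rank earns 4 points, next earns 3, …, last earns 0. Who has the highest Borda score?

C

Borda scores:
  A: 13·4 + 5·2 + 10·3 = 92
  B: 13·2 + 5·0 + 10·1 = 36
  C: 13·3 + 5·3 + 10·4 = 94
  D: 13·1 + 5·1 + 10·2 = 38
  E: 13·0 + 5·4 + 10·0 = 20
C has the highest total.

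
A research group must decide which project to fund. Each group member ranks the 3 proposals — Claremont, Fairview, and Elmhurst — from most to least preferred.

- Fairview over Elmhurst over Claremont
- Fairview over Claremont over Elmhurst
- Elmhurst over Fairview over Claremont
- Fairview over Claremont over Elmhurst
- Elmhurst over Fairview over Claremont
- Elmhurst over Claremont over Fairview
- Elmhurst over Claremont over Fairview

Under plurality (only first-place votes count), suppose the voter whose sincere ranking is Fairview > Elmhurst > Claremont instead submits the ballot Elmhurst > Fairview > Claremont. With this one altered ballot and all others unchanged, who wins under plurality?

First-place totals with the altered ballot: Claremont 0, Fairview 2, Elmhurst 5.
The winner is unchanged: still Elmhurst.

Elmhurst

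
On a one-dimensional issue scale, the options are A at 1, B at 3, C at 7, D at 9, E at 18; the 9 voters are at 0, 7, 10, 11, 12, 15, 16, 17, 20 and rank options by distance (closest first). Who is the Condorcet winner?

With single-peaked preferences on a line, the Condorcet winner is the candidate closest to the median voter.
The median voter (position 12) is closest to D at 9.
Check: D vs B — voters closer to D: 8 of 9.

D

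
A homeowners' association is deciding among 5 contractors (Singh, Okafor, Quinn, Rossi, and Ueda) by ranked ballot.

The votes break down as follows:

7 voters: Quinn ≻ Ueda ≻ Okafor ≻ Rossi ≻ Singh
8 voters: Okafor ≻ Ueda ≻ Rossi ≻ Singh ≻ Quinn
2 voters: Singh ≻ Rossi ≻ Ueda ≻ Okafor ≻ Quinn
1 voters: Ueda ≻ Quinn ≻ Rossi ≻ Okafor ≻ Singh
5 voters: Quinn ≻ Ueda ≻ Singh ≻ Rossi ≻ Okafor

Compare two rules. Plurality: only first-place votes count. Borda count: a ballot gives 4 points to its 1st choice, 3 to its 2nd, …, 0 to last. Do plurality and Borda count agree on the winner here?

No

Plurality first-place counts: Singh 2, Okafor 8, Quinn 12, Rossi 0, Ueda 1 → Quinn.
Borda totals: Singh 26, Okafor 49, Quinn 51, Rossi 36, Ueda 68 → Ueda.
The two rules disagree: plurality picks Quinn, Borda picks Ueda.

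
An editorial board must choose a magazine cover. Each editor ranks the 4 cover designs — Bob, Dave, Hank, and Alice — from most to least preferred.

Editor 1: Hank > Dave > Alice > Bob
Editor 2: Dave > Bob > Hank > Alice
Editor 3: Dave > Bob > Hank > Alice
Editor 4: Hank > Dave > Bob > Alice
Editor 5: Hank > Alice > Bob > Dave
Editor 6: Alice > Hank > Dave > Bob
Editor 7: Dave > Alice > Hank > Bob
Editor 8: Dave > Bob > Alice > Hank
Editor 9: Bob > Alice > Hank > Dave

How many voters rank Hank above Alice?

Ballots ranking Hank above Alice: 5.
Ballots ranking Alice above Hank: 4.
So 5 of 9 voters prefer Hank to Alice.

5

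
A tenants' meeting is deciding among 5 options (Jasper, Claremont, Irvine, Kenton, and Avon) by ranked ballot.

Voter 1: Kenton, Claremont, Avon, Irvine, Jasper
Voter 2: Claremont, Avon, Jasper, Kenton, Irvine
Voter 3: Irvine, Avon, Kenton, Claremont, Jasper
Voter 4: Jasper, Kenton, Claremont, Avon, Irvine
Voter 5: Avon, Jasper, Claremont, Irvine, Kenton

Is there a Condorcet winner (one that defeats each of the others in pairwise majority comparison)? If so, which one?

No Condorcet winner

Head-to-head results (5 voters total):
Jasper vs Claremont: Claremont wins 3–2.
Jasper vs Irvine: Jasper wins 3–2.
Jasper vs Kenton: Jasper wins 3–2.
Jasper vs Avon: Avon wins 4–1.
Claremont vs Irvine: Claremont wins 4–1.
Claremont vs Kenton: Kenton wins 3–2.
Claremont vs Avon: Claremont wins 3–2.
Irvine vs Kenton: Kenton wins 3–2.
Irvine vs Avon: Avon wins 4–1.
Kenton vs Avon: Avon wins 3–2.
No candidate beats all others: Jasper beats Kenton beats Claremont beats Jasper, a majority cycle.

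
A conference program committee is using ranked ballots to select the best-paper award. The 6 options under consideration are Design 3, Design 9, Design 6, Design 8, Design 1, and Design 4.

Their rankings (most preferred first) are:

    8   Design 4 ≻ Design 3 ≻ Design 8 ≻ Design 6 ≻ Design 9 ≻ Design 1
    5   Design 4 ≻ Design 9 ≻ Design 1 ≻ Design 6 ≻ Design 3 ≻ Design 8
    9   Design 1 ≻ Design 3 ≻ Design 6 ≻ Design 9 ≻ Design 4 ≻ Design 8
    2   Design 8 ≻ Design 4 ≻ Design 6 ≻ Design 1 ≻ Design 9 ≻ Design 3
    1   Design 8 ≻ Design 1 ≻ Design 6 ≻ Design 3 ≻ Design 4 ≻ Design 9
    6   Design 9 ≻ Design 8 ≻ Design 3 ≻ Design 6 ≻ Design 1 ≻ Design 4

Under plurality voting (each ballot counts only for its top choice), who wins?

Design 4

First-place vote totals:
  Design 3: 0
  Design 9: 6
  Design 6: 0
  Design 8: 3
  Design 1: 9
  Design 4: 13
Design 4 has the most first-place votes.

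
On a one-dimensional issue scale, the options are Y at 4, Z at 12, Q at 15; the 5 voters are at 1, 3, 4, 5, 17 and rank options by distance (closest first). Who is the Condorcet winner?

With single-peaked preferences on a line, the Condorcet winner is the candidate closest to the median voter.
The median voter (position 4) is closest to Y at 4.
Check: Y vs Z — voters closer to Y: 4 of 5.

Y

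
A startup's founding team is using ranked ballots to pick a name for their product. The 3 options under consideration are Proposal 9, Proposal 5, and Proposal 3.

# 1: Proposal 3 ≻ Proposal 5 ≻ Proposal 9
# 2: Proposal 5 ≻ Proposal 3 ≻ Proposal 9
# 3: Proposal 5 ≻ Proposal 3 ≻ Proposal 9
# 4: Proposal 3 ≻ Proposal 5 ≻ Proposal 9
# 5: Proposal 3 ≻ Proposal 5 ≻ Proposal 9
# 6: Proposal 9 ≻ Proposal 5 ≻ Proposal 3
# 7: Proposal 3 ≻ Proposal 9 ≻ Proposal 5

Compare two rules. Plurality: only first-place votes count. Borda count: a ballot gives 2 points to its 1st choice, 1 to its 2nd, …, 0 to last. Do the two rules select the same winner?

Yes

Plurality first-place counts: Proposal 9 1, Proposal 5 2, Proposal 3 4 → Proposal 3.
Borda totals: Proposal 9 3, Proposal 5 8, Proposal 3 10 → Proposal 3.
The two rules agree on Proposal 3.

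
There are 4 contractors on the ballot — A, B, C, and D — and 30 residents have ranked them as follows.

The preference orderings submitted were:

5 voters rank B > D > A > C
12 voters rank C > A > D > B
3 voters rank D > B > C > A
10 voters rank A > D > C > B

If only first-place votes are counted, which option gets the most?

C

First-place vote totals:
  A: 10
  B: 5
  C: 12
  D: 3
C has the most first-place votes.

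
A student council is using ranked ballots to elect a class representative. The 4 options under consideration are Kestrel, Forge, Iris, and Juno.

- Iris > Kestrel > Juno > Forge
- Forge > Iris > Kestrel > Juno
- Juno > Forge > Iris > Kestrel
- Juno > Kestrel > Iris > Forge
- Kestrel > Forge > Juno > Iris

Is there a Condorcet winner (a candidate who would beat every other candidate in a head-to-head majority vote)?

No

Head-to-head results (5 voters total):
Kestrel vs Forge: Kestrel wins 3–2.
Kestrel vs Iris: Iris wins 3–2.
Kestrel vs Juno: Kestrel wins 3–2.
Forge vs Iris: Forge wins 3–2.
Forge vs Juno: Juno wins 3–2.
Iris vs Juno: Juno wins 3–2.
No candidate beats all others: Kestrel beats Forge beats Iris beats Kestrel, a majority cycle.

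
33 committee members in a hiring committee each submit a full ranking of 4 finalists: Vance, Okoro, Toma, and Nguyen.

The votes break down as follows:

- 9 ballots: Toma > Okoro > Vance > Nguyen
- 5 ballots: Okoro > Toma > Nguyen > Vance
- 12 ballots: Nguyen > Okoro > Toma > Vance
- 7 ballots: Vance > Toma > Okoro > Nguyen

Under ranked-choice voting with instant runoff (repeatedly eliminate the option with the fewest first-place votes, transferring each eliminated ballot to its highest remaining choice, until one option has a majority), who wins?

Toma

Round 1: Nguyen 12, Toma 9, Vance 7, Okoro 5. Okoro has the fewest and is eliminated.
Round 2: Toma 14, Nguyen 12, Vance 7. Vance has the fewest and is eliminated.
Round 3: Toma 21, Nguyen 12. Toma has a majority.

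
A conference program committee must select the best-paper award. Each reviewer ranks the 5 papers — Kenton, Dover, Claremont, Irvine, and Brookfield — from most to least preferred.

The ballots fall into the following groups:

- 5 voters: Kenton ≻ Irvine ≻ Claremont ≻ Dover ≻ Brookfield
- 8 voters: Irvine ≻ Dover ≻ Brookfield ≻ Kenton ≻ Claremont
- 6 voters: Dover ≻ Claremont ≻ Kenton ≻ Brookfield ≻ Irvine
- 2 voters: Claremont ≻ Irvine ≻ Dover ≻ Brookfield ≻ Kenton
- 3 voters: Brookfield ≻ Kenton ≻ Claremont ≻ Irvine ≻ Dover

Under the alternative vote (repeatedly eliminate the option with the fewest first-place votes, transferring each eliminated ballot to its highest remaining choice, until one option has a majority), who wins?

Kenton

Round 1: Irvine 8, Dover 6, Kenton 5, Brookfield 3, Claremont 2. Claremont has the fewest and is eliminated.
Round 2: Irvine 10, Dover 6, Kenton 5, Brookfield 3. Brookfield has the fewest and is eliminated.
Round 3: Irvine 10, Kenton 8, Dover 6. Dover has the fewest and is eliminated.
Round 4: Kenton 14, Irvine 10. Kenton has a majority.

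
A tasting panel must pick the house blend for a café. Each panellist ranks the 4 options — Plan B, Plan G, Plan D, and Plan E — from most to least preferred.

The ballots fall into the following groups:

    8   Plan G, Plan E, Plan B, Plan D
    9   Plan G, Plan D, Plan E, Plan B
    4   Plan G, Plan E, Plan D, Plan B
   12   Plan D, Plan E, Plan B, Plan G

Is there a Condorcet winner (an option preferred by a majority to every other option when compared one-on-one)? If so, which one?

Plan G

Head-to-head results (33 voters total):
Plan B vs Plan G: Plan G wins 21–12.
Plan B vs Plan D: Plan D wins 25–8.
Plan B vs Plan E: Plan E wins 33–0.
Plan G vs Plan D: Plan G wins 21–12.
Plan G vs Plan E: Plan G wins 21–12.
Plan D vs Plan E: Plan D wins 21–12.
Plan G beats each rival — Plan B (21–12), Plan D (21–12), Plan E (21–12) — so Plan G is the Condorcet winner.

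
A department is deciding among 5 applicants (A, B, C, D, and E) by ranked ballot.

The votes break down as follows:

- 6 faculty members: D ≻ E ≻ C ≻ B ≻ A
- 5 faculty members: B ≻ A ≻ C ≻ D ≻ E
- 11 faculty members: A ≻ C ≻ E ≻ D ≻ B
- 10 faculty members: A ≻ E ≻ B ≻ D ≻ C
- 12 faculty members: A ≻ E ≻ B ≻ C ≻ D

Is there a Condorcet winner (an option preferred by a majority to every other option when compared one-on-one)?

Yes

Head-to-head results (44 voters total):
A vs B: A wins 33–11.
A vs C: A wins 38–6.
A vs D: A wins 38–6.
A vs E: A wins 38–6.
B vs C: B wins 27–17.
B vs D: B wins 27–17.
B vs E: E wins 39–5.
C vs D: C wins 28–16.
C vs E: E wins 28–16.
D vs E: E wins 33–11.
A beats each rival — B (33–11), C (38–6), D (38–6), E (38–6) — so A is the Condorcet winner.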